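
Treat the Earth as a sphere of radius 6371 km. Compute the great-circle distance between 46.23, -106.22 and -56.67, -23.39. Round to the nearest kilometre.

13763 km

Δλ = -23.39 − -106.22 = 82.83°.
Δφ = -56.67 − 46.23 = -102.90°.
a = sin²(Δφ/2) + cos φ₁ · cos φ₂ · sin²(Δλ/2) = 0.777953.
c = 2·atan2(√a, √(1−a)) = 2.16025 rad → d = 6371·c ≈ 13762.95 km.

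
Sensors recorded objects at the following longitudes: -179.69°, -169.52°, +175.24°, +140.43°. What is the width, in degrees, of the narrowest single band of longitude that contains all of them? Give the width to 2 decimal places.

50.05°

Sort the longitudes: -179.69°, -169.52°, +140.43°, +175.24°.
Eastward gaps between consecutive values (wrapping around): 10.17°, 309.95°, 34.81°, 5.07°.
Largest gap = 309.95° ⇒ minimal covering band is its complement: 360° − 309.95° = 50.05°.
Band runs from +140.43° eastward to -169.52°, crossing the antimeridian.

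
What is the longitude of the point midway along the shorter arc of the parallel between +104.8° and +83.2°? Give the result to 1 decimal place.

Signed shortest Δλ from +104.8° to +83.2° is -21.6°.
Midpoint longitude = +104.8° + (-21.6°)/2 = +104.8° − 10.8° = +94.0°.

+94.0°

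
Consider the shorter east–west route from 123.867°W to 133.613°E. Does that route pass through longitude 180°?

Naïve |133.613 − -123.867| = 257.48° > 180°, so the shorter arc goes the other way round — across 180°.
Signed shortest Δλ = ((133.613 − -123.867 + 180) mod 360) − 180 = -102.52°.
Going west by 102.52° from -123.867° passes through 180° before reaching +133.613°.

Yes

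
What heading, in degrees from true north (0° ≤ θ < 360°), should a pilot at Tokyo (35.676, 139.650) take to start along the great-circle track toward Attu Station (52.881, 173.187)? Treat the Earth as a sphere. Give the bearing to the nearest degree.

Δλ = 173.187 − 139.650 = 33.537°.
θ = atan2( sin Δλ · cos φ₂ , cos φ₁ · sin φ₂ − sin φ₁ · cos φ₂ · cos Δλ )
  = atan2(0.33340, 0.35438) = 43.253° → normalised to [0°, 360°): 43.253°.

43°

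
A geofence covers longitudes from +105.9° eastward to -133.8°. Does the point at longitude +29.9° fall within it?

Band width going east from +105.9° to -133.8°: ((-133.8 − 105.9) mod 360) = 120.3°.
Offset of +29.9° east of the west edge: ((29.9 − 105.9) mod 360) = 284.0°.
284.0° > 120.3° ⇒ outside.

No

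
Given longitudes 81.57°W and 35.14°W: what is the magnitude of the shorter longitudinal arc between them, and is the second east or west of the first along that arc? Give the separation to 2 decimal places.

Raw difference: -35.14 − -81.57 = 46.43°.
Normalise into (−180°, 180°]: 46.43° stays 46.43°.
Positive ⇒ the second point lies to the east; separation 46.43°.

46.43° east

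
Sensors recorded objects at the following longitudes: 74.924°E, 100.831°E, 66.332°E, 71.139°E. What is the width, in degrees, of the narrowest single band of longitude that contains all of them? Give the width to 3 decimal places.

Sort the longitudes: +66.332°, +71.139°, +74.924°, +100.831°.
Eastward gaps between consecutive values (wrapping around): 4.807°, 3.785°, 25.907°, 325.501°.
Largest gap = 325.501° ⇒ minimal covering band is its complement: 360° − 325.501° = 34.499°.
Band runs from +66.332° eastward to +100.831°.

34.499°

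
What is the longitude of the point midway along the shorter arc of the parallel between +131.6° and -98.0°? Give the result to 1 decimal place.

-163.2°

Signed shortest Δλ from +131.6° to -98.0° is +130.4°.
Midpoint longitude = +131.6° + (+130.4°)/2 = +131.6° + 65.2° = +196.8°.
Normalise into (−180°, 180°]: -163.2°.
(The naïve average (+131.6 + -98.0)/2 = 16.8° is on the wrong side of the globe.)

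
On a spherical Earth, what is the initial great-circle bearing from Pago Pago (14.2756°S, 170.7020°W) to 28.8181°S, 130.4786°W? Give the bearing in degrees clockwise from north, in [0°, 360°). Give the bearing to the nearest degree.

118°

Δλ = -130.4786 − -170.7020 = 40.2234°.
θ = atan2( sin Δλ · cos φ₂ , cos φ₁ · sin φ₂ − sin φ₁ · cos φ₂ · cos Δλ )
  = atan2(0.56579, -0.30219) = 118.106° → normalised to [0°, 360°): 118.106°.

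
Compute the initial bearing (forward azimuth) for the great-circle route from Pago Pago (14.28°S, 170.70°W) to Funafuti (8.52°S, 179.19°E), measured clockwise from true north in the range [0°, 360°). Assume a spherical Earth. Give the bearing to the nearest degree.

299°

Δλ = 179.19 − -170.70 = 349.89°; wrapped into (−180°, 180°]: -10.11°.
θ = atan2( sin Δλ · cos φ₂ , cos φ₁ · sin φ₂ − sin φ₁ · cos φ₂ · cos Δλ )
  = atan2(-0.17360, 0.09657) = -60.913° → normalised to [0°, 360°): 299.087°.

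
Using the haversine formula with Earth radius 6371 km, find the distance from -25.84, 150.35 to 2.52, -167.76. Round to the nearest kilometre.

5498 km

Δλ = -167.76 − 150.35 = -318.11°; wrapped into (−180°, 180°]: 41.89°.
Δφ = 2.52 − -25.84 = 28.36°.
a = sin²(Δφ/2) + cos φ₁ · cos φ₂ · sin²(Δλ/2) = 0.174908.
c = 2·atan2(√a, √(1−a)) = 0.86297 rad → d = 6371·c ≈ 5497.98 km.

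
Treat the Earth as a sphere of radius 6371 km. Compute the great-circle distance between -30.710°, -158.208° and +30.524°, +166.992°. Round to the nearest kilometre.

7738 km

Δλ = 166.992 − -158.208 = 325.200°; wrapped into (−180°, 180°]: -34.800°.
Δφ = 30.524 − -30.710 = 61.234°.
a = sin²(Δφ/2) + cos φ₁ · cos φ₂ · sin²(Δλ/2) = 0.325613.
c = 2·atan2(√a, √(1−a)) = 1.21453 rad → d = 6371·c ≈ 7737.79 km.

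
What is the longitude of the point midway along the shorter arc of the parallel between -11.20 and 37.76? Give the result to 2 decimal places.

+13.28°

Signed shortest Δλ from -11.20° to +37.76° is +48.96°.
Midpoint longitude = -11.20° + (+48.96°)/2 = -11.20° + 24.48° = +13.28°.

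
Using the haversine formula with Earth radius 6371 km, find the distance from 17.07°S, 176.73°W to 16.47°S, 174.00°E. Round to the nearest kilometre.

989 km

Δλ = 174.00 − -176.73 = 350.73°; wrapped into (−180°, 180°]: -9.27°.
Δφ = -16.47 − -17.07 = 0.60°.
a = sin²(Δφ/2) + cos φ₁ · cos φ₂ · sin²(Δλ/2) = 0.006014.
c = 2·atan2(√a, √(1−a)) = 0.15525 rad → d = 6371·c ≈ 989.10 km.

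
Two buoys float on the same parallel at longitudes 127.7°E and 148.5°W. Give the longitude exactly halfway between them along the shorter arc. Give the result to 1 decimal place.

169.6°E

Signed shortest Δλ from +127.7° to -148.5° is +83.8°.
Midpoint longitude = +127.7° + (+83.8°)/2 = +127.7° + 41.9° = +169.6°.
(The naïve average (+127.7 + -148.5)/2 = -10.4° is on the wrong side of the globe.)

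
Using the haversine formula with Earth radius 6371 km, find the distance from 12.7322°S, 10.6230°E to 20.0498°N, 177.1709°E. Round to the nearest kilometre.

18367 km

Δλ = 177.1709 − 10.6230 = 166.5479°.
Δφ = 20.0498 − -12.7322 = 32.7820°.
a = sin²(Δφ/2) + cos φ₁ · cos φ₂ · sin²(Δλ/2) = 0.983358.
c = 2·atan2(√a, √(1−a)) = 2.88287 rad → d = 6371·c ≈ 18366.74 km.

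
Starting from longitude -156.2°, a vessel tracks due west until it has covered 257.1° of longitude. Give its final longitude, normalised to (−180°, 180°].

Start at -156.2°; shift −257.1° → -413.3°.
-413.3° lies outside (−180°, 180°]; add 360° → -53.3°.

-53.3°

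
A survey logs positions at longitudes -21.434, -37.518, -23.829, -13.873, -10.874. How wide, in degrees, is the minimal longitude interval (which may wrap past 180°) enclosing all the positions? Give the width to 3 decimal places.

Sort the longitudes: -37.518°, -23.829°, -21.434°, -13.873°, -10.874°.
Eastward gaps between consecutive values (wrapping around): 13.689°, 2.395°, 7.561°, 2.999°, 333.356°.
Largest gap = 333.356° ⇒ minimal covering band is its complement: 360° − 333.356° = 26.644°.
Band runs from -37.518° eastward to -10.874°.

26.644°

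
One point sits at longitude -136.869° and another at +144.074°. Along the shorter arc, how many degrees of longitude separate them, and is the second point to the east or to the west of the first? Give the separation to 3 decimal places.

79.057° west

Raw difference: 144.074 − -136.869 = 280.943°.
Normalise into (−180°, 180°]: 280.943° − 360° = -79.057°.
Negative ⇒ the second point lies to the west; separation 79.057°.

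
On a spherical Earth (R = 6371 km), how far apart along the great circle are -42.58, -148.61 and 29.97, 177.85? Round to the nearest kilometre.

8766 km

Δλ = 177.85 − -148.61 = 326.46°; wrapped into (−180°, 180°]: -33.54°.
Δφ = 29.97 − -42.58 = 72.55°.
a = sin²(Δφ/2) + cos φ₁ · cos φ₂ · sin²(Δλ/2) = 0.403166.
c = 2·atan2(√a, √(1−a)) = 1.37590 rad → d = 6371·c ≈ 8765.84 km.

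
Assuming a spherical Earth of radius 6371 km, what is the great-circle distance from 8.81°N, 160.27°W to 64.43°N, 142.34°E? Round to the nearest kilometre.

Δλ = 142.34 − -160.27 = 302.61°; wrapped into (−180°, 180°]: -57.39°.
Δφ = 64.43 − 8.81 = 55.62°.
a = sin²(Δφ/2) + cos φ₁ · cos φ₂ · sin²(Δλ/2) = 0.315991.
c = 2·atan2(√a, √(1−a)) = 1.19392 rad → d = 6371·c ≈ 7606.47 km.

7606 km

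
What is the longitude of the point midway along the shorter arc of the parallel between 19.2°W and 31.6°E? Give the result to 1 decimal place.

Signed shortest Δλ from -19.2° to +31.6° is +50.8°.
Midpoint longitude = -19.2° + (+50.8°)/2 = -19.2° + 25.4° = +6.2°.

6.2°E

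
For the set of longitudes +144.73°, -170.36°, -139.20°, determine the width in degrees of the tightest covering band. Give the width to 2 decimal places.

Sort the longitudes: -170.36°, -139.20°, +144.73°.
Eastward gaps between consecutive values (wrapping around): 31.16°, 283.93°, 44.91°.
Largest gap = 283.93° ⇒ minimal covering band is its complement: 360° − 283.93° = 76.07°.
Band runs from +144.73° eastward to -139.20°, crossing the antimeridian.

76.07°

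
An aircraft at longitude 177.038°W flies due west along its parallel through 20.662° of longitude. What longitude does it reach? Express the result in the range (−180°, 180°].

162.300°E

Start at -177.038°; shift −20.662° → -197.700°.
-197.700° lies outside (−180°, 180°]; add 360° → +162.300°.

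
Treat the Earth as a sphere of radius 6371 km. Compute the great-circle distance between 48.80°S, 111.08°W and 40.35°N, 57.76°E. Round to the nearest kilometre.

Δλ = 57.76 − -111.08 = 168.84°.
Δφ = 40.35 − -48.80 = 89.15°.
a = sin²(Δφ/2) + cos φ₁ · cos φ₂ · sin²(Δλ/2) = 0.989826.
c = 2·atan2(√a, √(1−a)) = 2.93952 rad → d = 6371·c ≈ 18727.66 km.

18728 km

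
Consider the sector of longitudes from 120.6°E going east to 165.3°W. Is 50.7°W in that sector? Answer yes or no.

Band width going east from +120.6° to -165.3°: ((-165.3 − 120.6) mod 360) = 74.1°.
Offset of -50.7° east of the west edge: ((-50.7 − 120.6) mod 360) = 188.7°.
188.7° > 74.1° ⇒ outside.

No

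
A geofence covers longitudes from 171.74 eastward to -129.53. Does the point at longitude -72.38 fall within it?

No

Band width going east from +171.74° to -129.53°: ((-129.53 − 171.74) mod 360) = 58.73°.
Offset of -72.38° east of the west edge: ((-72.38 − 171.74) mod 360) = 115.88°.
115.88° > 58.73° ⇒ outside.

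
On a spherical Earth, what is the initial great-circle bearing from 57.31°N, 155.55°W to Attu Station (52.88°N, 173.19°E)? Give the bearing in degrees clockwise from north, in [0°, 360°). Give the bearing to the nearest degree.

Δλ = 173.19 − -155.55 = 328.74°; wrapped into (−180°, 180°]: -31.26°.
θ = atan2( sin Δλ · cos φ₂ , cos φ₁ · sin φ₂ − sin φ₁ · cos φ₂ · cos Δλ )
  = atan2(-0.31316, -0.00351) = -90.641° → normalised to [0°, 360°): 269.359°.

269°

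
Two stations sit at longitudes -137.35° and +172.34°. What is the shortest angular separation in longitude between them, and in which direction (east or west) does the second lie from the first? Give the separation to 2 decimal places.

Raw difference: 172.34 − -137.35 = 309.69°.
Normalise into (−180°, 180°]: 309.69° − 360° = -50.31°.
Negative ⇒ the second point lies to the west; separation 50.31°.

50.31° west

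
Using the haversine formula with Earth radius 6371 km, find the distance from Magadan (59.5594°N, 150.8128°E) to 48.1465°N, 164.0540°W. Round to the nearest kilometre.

3144 km

Δλ = -164.0540 − 150.8128 = -314.8668°; wrapped into (−180°, 180°]: 45.1332°.
Δφ = 48.1465 − 59.5594 = -11.4129°.
a = sin²(Δφ/2) + cos φ₁ · cos φ₂ · sin²(Δλ/2) = 0.059671.
c = 2·atan2(√a, √(1−a)) = 0.49355 rad → d = 6371·c ≈ 3144.38 km.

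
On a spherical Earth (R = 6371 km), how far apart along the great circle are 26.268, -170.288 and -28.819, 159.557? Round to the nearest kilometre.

6919 km

Δλ = 159.557 − -170.288 = 329.845°; wrapped into (−180°, 180°]: -30.155°.
Δφ = -28.819 − 26.268 = -55.087°.
a = sin²(Δφ/2) + cos φ₁ · cos φ₂ · sin²(Δλ/2) = 0.266997.
c = 2·atan2(√a, √(1−a)) = 1.08602 rad → d = 6371·c ≈ 6919.06 km.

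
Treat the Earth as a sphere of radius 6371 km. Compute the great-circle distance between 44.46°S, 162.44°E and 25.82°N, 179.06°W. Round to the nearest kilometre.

8038 km

Δλ = -179.06 − 162.44 = -341.50°; wrapped into (−180°, 180°]: 18.50°.
Δφ = 25.82 − -44.46 = 70.28°.
a = sin²(Δφ/2) + cos φ₁ · cos φ₂ · sin²(Δλ/2) = 0.347889.
c = 2·atan2(√a, √(1−a)) = 1.26167 rad → d = 6371·c ≈ 8038.13 km.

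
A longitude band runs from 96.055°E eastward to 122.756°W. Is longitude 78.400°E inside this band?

No

Band width going east from +96.055° to -122.756°: ((-122.756 − 96.055) mod 360) = 141.189°.
Offset of +78.400° east of the west edge: ((78.400 − 96.055) mod 360) = 342.345°.
342.345° > 141.189° ⇒ outside.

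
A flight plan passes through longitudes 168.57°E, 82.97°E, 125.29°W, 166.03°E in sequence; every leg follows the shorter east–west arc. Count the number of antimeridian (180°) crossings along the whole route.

2

Leg 1: +168.57° → +82.97°, shortest Δλ = -85.6° (west) — does not cross 180°.
Leg 2: +82.97° → -125.29°, shortest Δλ = 151.74° (east) — crosses 180°.
Leg 3: -125.29° → +166.03°, shortest Δλ = -68.68° (west) — crosses 180°.
Total crossings: 2.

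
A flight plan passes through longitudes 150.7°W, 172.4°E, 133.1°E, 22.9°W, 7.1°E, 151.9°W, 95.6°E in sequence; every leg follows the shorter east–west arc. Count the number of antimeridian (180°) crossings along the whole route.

2

Leg 1: -150.7° → +172.4°, shortest Δλ = -36.9° (west) — crosses 180°.
Leg 2: +172.4° → +133.1°, shortest Δλ = -39.3° (west) — does not cross 180°.
Leg 3: +133.1° → -22.9°, shortest Δλ = -156.0° (west) — does not cross 180°.
Leg 4: -22.9° → +7.1°, shortest Δλ = 30.0° (east) — does not cross 180°.
Leg 5: +7.1° → -151.9°, shortest Δλ = -159.0° (west) — does not cross 180°.
Leg 6: -151.9° → +95.6°, shortest Δλ = -112.5° (west) — crosses 180°.
Total crossings: 2.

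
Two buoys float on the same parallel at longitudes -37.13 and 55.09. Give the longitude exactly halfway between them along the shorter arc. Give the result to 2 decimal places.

+8.98°

Signed shortest Δλ from -37.13° to +55.09° is +92.22°.
Midpoint longitude = -37.13° + (+92.22°)/2 = -37.13° + 46.11° = +8.98°.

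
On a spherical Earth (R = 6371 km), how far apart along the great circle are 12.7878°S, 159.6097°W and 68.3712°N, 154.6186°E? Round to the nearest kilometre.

Δλ = 154.6186 − -159.6097 = 314.2283°; wrapped into (−180°, 180°]: -45.7717°.
Δφ = 68.3712 − -12.7878 = 81.1590°.
a = sin²(Δφ/2) + cos φ₁ · cos φ₂ · sin²(Δλ/2) = 0.477517.
c = 2·atan2(√a, √(1−a)) = 1.52581 rad → d = 6371·c ≈ 9720.97 km.

9721 km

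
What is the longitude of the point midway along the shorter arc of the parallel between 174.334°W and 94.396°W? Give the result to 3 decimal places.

134.365°W

Signed shortest Δλ from -174.334° to -94.396° is +79.938°.
Midpoint longitude = -174.334° + (+79.938°)/2 = -174.334° + 39.969° = -134.365°.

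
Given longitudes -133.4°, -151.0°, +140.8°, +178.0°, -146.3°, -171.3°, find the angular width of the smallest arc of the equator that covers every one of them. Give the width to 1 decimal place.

85.8°

Sort the longitudes: -171.3°, -151.0°, -146.3°, -133.4°, +140.8°, +178.0°.
Eastward gaps between consecutive values (wrapping around): 20.3°, 4.7°, 12.9°, 274.2°, 37.2°, 10.7°.
Largest gap = 274.2° ⇒ minimal covering band is its complement: 360° − 274.2° = 85.8°.
Band runs from +140.8° eastward to -133.4°, crossing the antimeridian.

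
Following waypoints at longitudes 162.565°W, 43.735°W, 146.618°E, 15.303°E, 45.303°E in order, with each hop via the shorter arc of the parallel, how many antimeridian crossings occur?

1

Leg 1: -162.565° → -43.735°, shortest Δλ = 118.83° (east) — does not cross 180°.
Leg 2: -43.735° → +146.618°, shortest Δλ = -169.647° (west) — crosses 180°.
Leg 3: +146.618° → +15.303°, shortest Δλ = -131.315° (west) — does not cross 180°.
Leg 4: +15.303° → +45.303°, shortest Δλ = 30.0° (east) — does not cross 180°.
Total crossings: 1.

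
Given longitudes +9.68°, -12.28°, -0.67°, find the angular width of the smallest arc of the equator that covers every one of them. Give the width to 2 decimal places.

Sort the longitudes: -12.28°, -0.67°, +9.68°.
Eastward gaps between consecutive values (wrapping around): 11.61°, 10.35°, 338.04°.
Largest gap = 338.04° ⇒ minimal covering band is its complement: 360° − 338.04° = 21.96°.
Band runs from -12.28° eastward to +9.68°.

21.96°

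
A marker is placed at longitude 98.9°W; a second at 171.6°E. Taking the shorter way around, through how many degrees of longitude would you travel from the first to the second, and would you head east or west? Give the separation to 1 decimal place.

Raw difference: 171.6 − -98.9 = 270.5°.
Normalise into (−180°, 180°]: 270.5° − 360° = -89.5°.
Negative ⇒ the second point lies to the west; separation 89.5°.

89.5° west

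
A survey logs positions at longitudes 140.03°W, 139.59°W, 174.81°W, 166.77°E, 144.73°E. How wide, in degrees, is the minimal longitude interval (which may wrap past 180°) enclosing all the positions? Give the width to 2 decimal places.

75.68°

Sort the longitudes: -174.81°, -140.03°, -139.59°, +144.73°, +166.77°.
Eastward gaps between consecutive values (wrapping around): 34.78°, 0.44°, 284.32°, 22.04°, 18.42°.
Largest gap = 284.32° ⇒ minimal covering band is its complement: 360° − 284.32° = 75.68°.
Band runs from +144.73° eastward to -139.59°, crossing the antimeridian.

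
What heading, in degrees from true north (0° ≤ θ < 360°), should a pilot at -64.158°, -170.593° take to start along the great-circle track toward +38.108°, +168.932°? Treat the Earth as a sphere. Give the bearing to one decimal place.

343.6°

Δλ = 168.932 − -170.593 = 339.525°; wrapped into (−180°, 180°]: -20.475°.
θ = atan2( sin Δλ · cos φ₂ , cos φ₁ · sin φ₂ − sin φ₁ · cos φ₂ · cos Δλ )
  = atan2(-0.27524, 0.93243) = -16.446° → normalised to [0°, 360°): 343.554°.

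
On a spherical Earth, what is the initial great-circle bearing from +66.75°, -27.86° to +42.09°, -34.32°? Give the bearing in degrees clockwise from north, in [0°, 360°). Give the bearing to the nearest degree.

Δλ = -34.32 − -27.86 = -6.46°.
θ = atan2( sin Δλ · cos φ₂ , cos φ₁ · sin φ₂ − sin φ₁ · cos φ₂ · cos Δλ )
  = atan2(-0.08349, -0.41290) = -168.568° → normalised to [0°, 360°): 191.432°.

191°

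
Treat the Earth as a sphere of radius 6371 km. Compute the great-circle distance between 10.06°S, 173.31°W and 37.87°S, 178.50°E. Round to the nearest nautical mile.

1727 nmi

Δλ = 178.50 − -173.31 = 351.81°; wrapped into (−180°, 180°]: -8.19°.
Δφ = -37.87 − -10.06 = -27.81°.
a = sin²(Δφ/2) + cos φ₁ · cos φ₂ · sin²(Δλ/2) = 0.061714.
c = 2·atan2(√a, √(1−a)) = 0.50210 rad → d = 6371·c ≈ 3198.90 km ≈ 1727.27 nmi.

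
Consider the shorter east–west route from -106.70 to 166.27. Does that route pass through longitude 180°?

Naïve |166.27 − -106.70| = 272.97° > 180°, so the shorter arc goes the other way round — across 180°.
Signed shortest Δλ = ((166.27 − -106.70 + 180) mod 360) − 180 = -87.03°.
Going west by 87.03° from -106.70° passes through 180° before reaching +166.27°.

Yes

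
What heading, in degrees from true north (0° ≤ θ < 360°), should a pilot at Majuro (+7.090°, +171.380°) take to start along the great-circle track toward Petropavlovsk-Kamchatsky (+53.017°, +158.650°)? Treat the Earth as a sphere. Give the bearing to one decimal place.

349.6°

Δλ = 158.650 − 171.380 = -12.730°.
θ = atan2( sin Δλ · cos φ₂ , cos φ₁ · sin φ₂ − sin φ₁ · cos φ₂ · cos Δλ )
  = atan2(-0.13256, 0.72028) = -10.428° → normalised to [0°, 360°): 349.572°.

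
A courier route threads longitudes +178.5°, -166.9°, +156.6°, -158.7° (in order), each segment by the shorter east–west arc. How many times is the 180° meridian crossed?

3

Leg 1: +178.5° → -166.9°, shortest Δλ = 14.6° (east) — crosses 180°.
Leg 2: -166.9° → +156.6°, shortest Δλ = -36.5° (west) — crosses 180°.
Leg 3: +156.6° → -158.7°, shortest Δλ = 44.7° (east) — crosses 180°.
Total crossings: 3.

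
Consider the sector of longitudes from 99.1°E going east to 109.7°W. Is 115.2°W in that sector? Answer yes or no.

Band width going east from +99.1° to -109.7°: ((-109.7 − 99.1) mod 360) = 151.2°.
Offset of -115.2° east of the west edge: ((-115.2 − 99.1) mod 360) = 145.7°.
145.7° ≤ 151.2° ⇒ inside.

Yes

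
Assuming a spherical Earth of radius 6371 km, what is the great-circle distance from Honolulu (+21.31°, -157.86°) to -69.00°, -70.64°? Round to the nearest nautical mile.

6535 nmi

Δλ = -70.64 − -157.86 = 87.22°.
Δφ = -69.00 − 21.31 = -90.31°.
a = sin²(Δφ/2) + cos φ₁ · cos φ₂ · sin²(Δλ/2) = 0.661542.
c = 2·atan2(√a, √(1−a)) = 1.89978 rad → d = 6371·c ≈ 12103.51 km ≈ 6535.37 nmi.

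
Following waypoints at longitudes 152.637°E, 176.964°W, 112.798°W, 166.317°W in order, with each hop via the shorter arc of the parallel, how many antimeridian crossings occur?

1

Leg 1: +152.637° → -176.964°, shortest Δλ = 30.399° (east) — crosses 180°.
Leg 2: -176.964° → -112.798°, shortest Δλ = 64.166° (east) — does not cross 180°.
Leg 3: -112.798° → -166.317°, shortest Δλ = -53.519° (west) — does not cross 180°.
Total crossings: 1.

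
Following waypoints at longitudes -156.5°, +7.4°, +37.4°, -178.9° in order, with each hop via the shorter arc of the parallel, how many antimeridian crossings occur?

1

Leg 1: -156.5° → +7.4°, shortest Δλ = 163.9° (east) — does not cross 180°.
Leg 2: +7.4° → +37.4°, shortest Δλ = 30.0° (east) — does not cross 180°.
Leg 3: +37.4° → -178.9°, shortest Δλ = 143.7° (east) — crosses 180°.
Total crossings: 1.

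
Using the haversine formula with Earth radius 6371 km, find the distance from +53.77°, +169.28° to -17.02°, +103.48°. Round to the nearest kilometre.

Δλ = 103.48 − 169.28 = -65.80°.
Δφ = -17.02 − 53.77 = -70.79°.
a = sin²(Δφ/2) + cos φ₁ · cos φ₂ · sin²(Δλ/2) = 0.502223.
c = 2·atan2(√a, √(1−a)) = 1.57524 rad → d = 6371·c ≈ 10035.87 km.

10036 km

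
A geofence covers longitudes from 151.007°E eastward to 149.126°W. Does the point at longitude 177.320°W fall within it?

Band width going east from +151.007° to -149.126°: ((-149.126 − 151.007) mod 360) = 59.867°.
Offset of -177.320° east of the west edge: ((-177.320 − 151.007) mod 360) = 31.673°.
31.673° ≤ 59.867° ⇒ inside.

Yes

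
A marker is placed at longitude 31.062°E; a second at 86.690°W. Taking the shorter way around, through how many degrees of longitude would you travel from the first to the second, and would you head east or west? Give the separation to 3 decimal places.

117.752° west

Raw difference: -86.690 − 31.062 = -117.752°.
Normalise into (−180°, 180°]: -117.752° stays -117.752°.
Negative ⇒ the second point lies to the west; separation 117.752°.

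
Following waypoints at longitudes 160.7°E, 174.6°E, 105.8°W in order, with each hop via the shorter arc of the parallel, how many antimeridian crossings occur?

1

Leg 1: +160.7° → +174.6°, shortest Δλ = 13.9° (east) — does not cross 180°.
Leg 2: +174.6° → -105.8°, shortest Δλ = 79.6° (east) — crosses 180°.
Total crossings: 1.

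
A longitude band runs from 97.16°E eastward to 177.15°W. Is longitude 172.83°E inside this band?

Yes

Band width going east from +97.16° to -177.15°: ((-177.15 − 97.16) mod 360) = 85.69°.
Offset of +172.83° east of the west edge: ((172.83 − 97.16) mod 360) = 75.67°.
75.67° ≤ 85.69° ⇒ inside.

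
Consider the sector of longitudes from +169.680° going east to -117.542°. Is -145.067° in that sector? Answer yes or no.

Yes

Band width going east from +169.680° to -117.542°: ((-117.542 − 169.680) mod 360) = 72.778°.
Offset of -145.067° east of the west edge: ((-145.067 − 169.680) mod 360) = 45.253°.
45.253° ≤ 72.778° ⇒ inside.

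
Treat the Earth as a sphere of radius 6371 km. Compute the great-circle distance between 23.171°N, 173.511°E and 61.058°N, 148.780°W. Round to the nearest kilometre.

5100 km

Δλ = -148.780 − 173.511 = -322.291°; wrapped into (−180°, 180°]: 37.709°.
Δφ = 61.058 − 23.171 = 37.887°.
a = sin²(Δφ/2) + cos φ₁ · cos φ₂ · sin²(Δλ/2) = 0.151851.
c = 2·atan2(√a, √(1−a)) = 0.80057 rad → d = 6371·c ≈ 5100.42 km.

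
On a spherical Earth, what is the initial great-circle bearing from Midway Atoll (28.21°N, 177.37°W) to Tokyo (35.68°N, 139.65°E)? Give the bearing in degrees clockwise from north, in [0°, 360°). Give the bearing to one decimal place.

Δλ = 139.65 − -177.37 = 317.02°; wrapped into (−180°, 180°]: -42.98°.
θ = atan2( sin Δλ · cos φ₂ , cos φ₁ · sin φ₂ − sin φ₁ · cos φ₂ · cos Δλ )
  = atan2(-0.55377, 0.23307) = -67.175° → normalised to [0°, 360°): 292.825°.

292.8°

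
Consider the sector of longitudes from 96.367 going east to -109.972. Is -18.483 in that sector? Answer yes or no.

Band width going east from +96.367° to -109.972°: ((-109.972 − 96.367) mod 360) = 153.661°.
Offset of -18.483° east of the west edge: ((-18.483 − 96.367) mod 360) = 245.150°.
245.150° > 153.661° ⇒ outside.

No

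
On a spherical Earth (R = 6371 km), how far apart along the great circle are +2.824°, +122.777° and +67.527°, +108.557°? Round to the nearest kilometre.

7277 km

Δλ = 108.557 − 122.777 = -14.220°.
Δφ = 67.527 − 2.824 = 64.703°.
a = sin²(Δφ/2) + cos φ₁ · cos φ₂ · sin²(Δλ/2) = 0.292194.
c = 2·atan2(√a, √(1−a)) = 1.14218 rad → d = 6371·c ≈ 7276.83 km.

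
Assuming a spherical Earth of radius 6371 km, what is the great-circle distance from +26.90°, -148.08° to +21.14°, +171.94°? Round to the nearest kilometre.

4094 km

Δλ = 171.94 − -148.08 = 320.02°; wrapped into (−180°, 180°]: -39.98°.
Δφ = 21.14 − 26.90 = -5.76°.
a = sin²(Δφ/2) + cos φ₁ · cos φ₂ · sin²(Δλ/2) = 0.099731.
c = 2·atan2(√a, √(1−a)) = 0.64260 rad → d = 6371·c ≈ 4094.03 km.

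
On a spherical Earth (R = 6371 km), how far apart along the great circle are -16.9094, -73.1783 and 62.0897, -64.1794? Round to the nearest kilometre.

Δλ = -64.1794 − -73.1783 = 8.9989°.
Δφ = 62.0897 − -16.9094 = 78.9991°.
a = sin²(Δφ/2) + cos φ₁ · cos φ₂ · sin²(Δλ/2) = 0.407344.
c = 2·atan2(√a, √(1−a)) = 1.38441 rad → d = 6371·c ≈ 8820.06 km.

8820 km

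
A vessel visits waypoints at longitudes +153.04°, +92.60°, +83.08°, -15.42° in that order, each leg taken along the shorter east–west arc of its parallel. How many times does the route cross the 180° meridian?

Leg 1: +153.04° → +92.60°, shortest Δλ = -60.44° (west) — does not cross 180°.
Leg 2: +92.60° → +83.08°, shortest Δλ = -9.52° (west) — does not cross 180°.
Leg 3: +83.08° → -15.42°, shortest Δλ = -98.5° (west) — does not cross 180°.
Total crossings: 0.

0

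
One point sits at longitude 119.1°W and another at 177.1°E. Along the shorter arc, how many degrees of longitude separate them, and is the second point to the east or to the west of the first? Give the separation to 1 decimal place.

Raw difference: 177.1 − -119.1 = 296.2°.
Normalise into (−180°, 180°]: 296.2° − 360° = -63.8°.
Negative ⇒ the second point lies to the west; separation 63.8°.

63.8° west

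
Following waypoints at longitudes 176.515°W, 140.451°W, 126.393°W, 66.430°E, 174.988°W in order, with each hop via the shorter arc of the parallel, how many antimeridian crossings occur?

Leg 1: -176.515° → -140.451°, shortest Δλ = 36.064° (east) — does not cross 180°.
Leg 2: -140.451° → -126.393°, shortest Δλ = 14.058° (east) — does not cross 180°.
Leg 3: -126.393° → +66.430°, shortest Δλ = -167.177° (west) — crosses 180°.
Leg 4: +66.430° → -174.988°, shortest Δλ = 118.582° (east) — crosses 180°.
Total crossings: 2.

2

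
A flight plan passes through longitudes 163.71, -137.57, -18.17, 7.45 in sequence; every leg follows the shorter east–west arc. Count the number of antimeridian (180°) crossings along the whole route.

Leg 1: +163.71° → -137.57°, shortest Δλ = 58.72° (east) — crosses 180°.
Leg 2: -137.57° → -18.17°, shortest Δλ = 119.4° (east) — does not cross 180°.
Leg 3: -18.17° → +7.45°, shortest Δλ = 25.62° (east) — does not cross 180°.
Total crossings: 1.

1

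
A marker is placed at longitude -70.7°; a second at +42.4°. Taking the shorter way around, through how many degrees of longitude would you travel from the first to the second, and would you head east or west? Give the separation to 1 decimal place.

Raw difference: 42.4 − -70.7 = 113.1°.
Normalise into (−180°, 180°]: 113.1° stays 113.1°.
Positive ⇒ the second point lies to the east; separation 113.1°.

113.1° east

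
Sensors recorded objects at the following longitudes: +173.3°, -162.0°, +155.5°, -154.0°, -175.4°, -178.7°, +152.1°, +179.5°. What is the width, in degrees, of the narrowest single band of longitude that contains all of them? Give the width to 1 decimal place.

Sort the longitudes: -178.7°, -175.4°, -162.0°, -154.0°, +152.1°, +155.5°, +173.3°, +179.5°.
Eastward gaps between consecutive values (wrapping around): 3.3°, 13.4°, 8.0°, 306.1°, 3.4°, 17.8°, 6.2°, 1.8°.
Largest gap = 306.1° ⇒ minimal covering band is its complement: 360° − 306.1° = 53.9°.
Band runs from +152.1° eastward to -154.0°, crossing the antimeridian.

53.9°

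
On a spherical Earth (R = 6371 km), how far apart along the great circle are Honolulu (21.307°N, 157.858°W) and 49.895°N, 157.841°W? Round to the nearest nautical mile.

1716 nmi

Δλ = -157.841 − -157.858 = 0.017°.
Δφ = 49.895 − 21.307 = 28.588°.
a = sin²(Δφ/2) + cos φ₁ · cos φ₂ · sin²(Δλ/2) = 0.060958.
c = 2·atan2(√a, √(1−a)) = 0.49895 rad → d = 6371·c ≈ 3178.84 km ≈ 1716.44 nmi.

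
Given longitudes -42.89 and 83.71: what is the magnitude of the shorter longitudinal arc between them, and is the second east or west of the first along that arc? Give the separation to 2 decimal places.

126.60° east

Raw difference: 83.71 − -42.89 = 126.6°.
Normalise into (−180°, 180°]: 126.6° stays 126.6°.
Positive ⇒ the second point lies to the east; separation 126.60°.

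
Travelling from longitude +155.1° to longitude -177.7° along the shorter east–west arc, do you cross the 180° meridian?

Naïve |-177.7 − 155.1| = 332.8° > 180°, so the shorter arc goes the other way round — across 180°.
Signed shortest Δλ = ((-177.7 − 155.1 + 180) mod 360) − 180 = 27.2°.
Going east by 27.2° from +155.1° passes through 180° before reaching -177.7°.

Yes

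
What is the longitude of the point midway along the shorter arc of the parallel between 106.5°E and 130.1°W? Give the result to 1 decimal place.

Signed shortest Δλ from +106.5° to -130.1° is +123.4°.
Midpoint longitude = +106.5° + (+123.4°)/2 = +106.5° + 61.7° = +168.2°.
(The naïve average (+106.5 + -130.1)/2 = -11.8° is on the wrong side of the globe.)

168.2°E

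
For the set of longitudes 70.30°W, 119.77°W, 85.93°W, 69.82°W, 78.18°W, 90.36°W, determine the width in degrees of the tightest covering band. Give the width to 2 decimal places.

49.95°

Sort the longitudes: -119.77°, -90.36°, -85.93°, -78.18°, -70.30°, -69.82°.
Eastward gaps between consecutive values (wrapping around): 29.41°, 4.43°, 7.75°, 7.88°, 0.48°, 310.05°.
Largest gap = 310.05° ⇒ minimal covering band is its complement: 360° − 310.05° = 49.95°.
Band runs from -119.77° eastward to -69.82°.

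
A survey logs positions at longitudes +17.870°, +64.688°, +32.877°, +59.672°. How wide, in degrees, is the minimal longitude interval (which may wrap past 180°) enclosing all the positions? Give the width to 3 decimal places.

Sort the longitudes: +17.870°, +32.877°, +59.672°, +64.688°.
Eastward gaps between consecutive values (wrapping around): 15.007°, 26.795°, 5.016°, 313.182°.
Largest gap = 313.182° ⇒ minimal covering band is its complement: 360° − 313.182° = 46.818°.
Band runs from +17.870° eastward to +64.688°.

46.818°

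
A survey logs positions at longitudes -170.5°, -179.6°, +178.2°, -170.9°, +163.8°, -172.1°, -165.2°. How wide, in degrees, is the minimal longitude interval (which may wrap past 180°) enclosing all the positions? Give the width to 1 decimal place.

Sort the longitudes: -179.6°, -172.1°, -170.9°, -170.5°, -165.2°, +163.8°, +178.2°.
Eastward gaps between consecutive values (wrapping around): 7.5°, 1.2°, 0.4°, 5.3°, 329.0°, 14.4°, 2.2°.
Largest gap = 329.0° ⇒ minimal covering band is its complement: 360° − 329.0° = 31.0°.
Band runs from +163.8° eastward to -165.2°, crossing the antimeridian.

31.0°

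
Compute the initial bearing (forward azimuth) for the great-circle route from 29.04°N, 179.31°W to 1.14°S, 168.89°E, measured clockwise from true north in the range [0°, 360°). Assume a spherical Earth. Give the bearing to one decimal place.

Δλ = 168.89 − -179.31 = 348.20°; wrapped into (−180°, 180°]: -11.80°.
θ = atan2( sin Δλ · cos φ₂ , cos φ₁ · sin φ₂ − sin φ₁ · cos φ₂ · cos Δλ )
  = atan2(-0.20446, -0.49246) = -157.453° → normalised to [0°, 360°): 202.547°.

202.5°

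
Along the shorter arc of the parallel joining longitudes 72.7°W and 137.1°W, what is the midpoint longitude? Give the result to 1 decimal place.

104.9°W

Signed shortest Δλ from -72.7° to -137.1° is -64.4°.
Midpoint longitude = -72.7° + (-64.4°)/2 = -72.7° − 32.2° = -104.9°.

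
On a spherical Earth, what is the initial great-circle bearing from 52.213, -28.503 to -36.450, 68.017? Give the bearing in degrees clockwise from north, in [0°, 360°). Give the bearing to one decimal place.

Δλ = 68.017 − -28.503 = 96.520°.
θ = atan2( sin Δλ · cos φ₂ , cos φ₁ · sin φ₂ − sin φ₁ · cos φ₂ · cos Δλ )
  = atan2(0.79917, -0.29185) = 110.062° → normalised to [0°, 360°): 110.062°.

110.1°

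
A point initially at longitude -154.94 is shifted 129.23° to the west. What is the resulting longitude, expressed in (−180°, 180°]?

Start at -154.94°; shift −129.23° → -284.17°.
-284.17° lies outside (−180°, 180°]; add 360° → +75.83°.

+75.83°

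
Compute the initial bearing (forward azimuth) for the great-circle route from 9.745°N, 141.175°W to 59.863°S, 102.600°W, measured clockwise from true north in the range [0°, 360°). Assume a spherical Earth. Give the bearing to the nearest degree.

Δλ = -102.600 − -141.175 = 38.575°.
θ = atan2( sin Δλ · cos φ₂ , cos φ₁ · sin φ₂ − sin φ₁ · cos φ₂ · cos Δλ )
  = atan2(0.31306, -0.91879) = 161.184° → normalised to [0°, 360°): 161.184°.

161°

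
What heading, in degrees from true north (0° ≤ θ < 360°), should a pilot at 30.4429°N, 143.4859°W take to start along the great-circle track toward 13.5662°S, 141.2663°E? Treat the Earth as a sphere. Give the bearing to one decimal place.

250.8°

Δλ = 141.2663 − -143.4859 = 284.7522°; wrapped into (−180°, 180°]: -75.2478°.
θ = atan2( sin Δλ · cos φ₂ , cos φ₁ · sin φ₂ − sin φ₁ · cos φ₂ · cos Δλ )
  = atan2(-0.94006, -0.32765) = -109.216° → normalised to [0°, 360°): 250.784°.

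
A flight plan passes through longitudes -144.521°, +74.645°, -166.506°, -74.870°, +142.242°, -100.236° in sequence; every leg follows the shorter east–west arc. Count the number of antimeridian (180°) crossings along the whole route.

Leg 1: -144.521° → +74.645°, shortest Δλ = -140.834° (west) — crosses 180°.
Leg 2: +74.645° → -166.506°, shortest Δλ = 118.849° (east) — crosses 180°.
Leg 3: -166.506° → -74.870°, shortest Δλ = 91.636° (east) — does not cross 180°.
Leg 4: -74.870° → +142.242°, shortest Δλ = -142.888° (west) — crosses 180°.
Leg 5: +142.242° → -100.236°, shortest Δλ = 117.522° (east) — crosses 180°.
Total crossings: 4.

4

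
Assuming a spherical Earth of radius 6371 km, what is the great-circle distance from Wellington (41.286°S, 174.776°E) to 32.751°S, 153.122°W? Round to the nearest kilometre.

2984 km

Δλ = -153.122 − 174.776 = -327.898°; wrapped into (−180°, 180°]: 32.102°.
Δφ = -32.751 − -41.286 = 8.535°.
a = sin²(Δφ/2) + cos φ₁ · cos φ₂ · sin²(Δλ/2) = 0.053850.
c = 2·atan2(√a, √(1−a)) = 0.46838 rad → d = 6371·c ≈ 2984.07 km.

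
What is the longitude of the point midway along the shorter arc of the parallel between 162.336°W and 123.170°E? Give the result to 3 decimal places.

160.417°E

Signed shortest Δλ from -162.336° to +123.170° is -74.494°.
Midpoint longitude = -162.336° + (-74.494°)/2 = -162.336° − 37.247° = -199.583°.
Normalise into (−180°, 180°]: +160.417°.
(The naïve average (-162.336 + +123.170)/2 = -19.583° is on the wrong side of the globe.)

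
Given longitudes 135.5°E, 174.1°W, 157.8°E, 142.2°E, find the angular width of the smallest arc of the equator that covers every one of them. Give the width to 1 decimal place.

50.4°

Sort the longitudes: -174.1°, +135.5°, +142.2°, +157.8°.
Eastward gaps between consecutive values (wrapping around): 309.6°, 6.7°, 15.6°, 28.1°.
Largest gap = 309.6° ⇒ minimal covering band is its complement: 360° − 309.6° = 50.4°.
Band runs from +135.5° eastward to -174.1°, crossing the antimeridian.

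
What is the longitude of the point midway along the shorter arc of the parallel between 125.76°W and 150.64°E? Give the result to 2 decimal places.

Signed shortest Δλ from -125.76° to +150.64° is -83.60°.
Midpoint longitude = -125.76° + (-83.60°)/2 = -125.76° − 41.80° = -167.56°.
(The naïve average (-125.76 + +150.64)/2 = 12.44° is on the wrong side of the globe.)

167.56°W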